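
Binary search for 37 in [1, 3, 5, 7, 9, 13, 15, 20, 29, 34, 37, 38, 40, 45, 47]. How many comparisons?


Search for 37:
[0,14] mid=7 arr[7]=20
[8,14] mid=11 arr[11]=38
[8,10] mid=9 arr[9]=34
[10,10] mid=10 arr[10]=37
Total: 4 comparisons


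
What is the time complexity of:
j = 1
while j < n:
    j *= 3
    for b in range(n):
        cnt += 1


Per nesting level: O(log n) * O(n) = O(n log n)
Complexity: O(n log n)


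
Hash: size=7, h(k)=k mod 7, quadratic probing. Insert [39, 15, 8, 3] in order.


Insertions: 39->slot 4; 15->slot 1; 8->slot 2; 3->slot 3
Table: [None, 15, 8, 3, 39, None, None]


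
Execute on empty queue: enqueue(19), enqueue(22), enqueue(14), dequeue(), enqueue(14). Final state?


enqueue(19) -> [19]
enqueue(22) -> [19, 22]
enqueue(14) -> [19, 22, 14]
dequeue() returns 19 -> [22, 14]
enqueue(14) -> [22, 14, 14]
Final queue (front to back): [22, 14, 14]


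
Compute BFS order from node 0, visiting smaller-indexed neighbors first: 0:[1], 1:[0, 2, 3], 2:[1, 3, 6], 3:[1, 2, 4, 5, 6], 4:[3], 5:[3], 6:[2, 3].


BFS queue: start with [0]
Visit order: [0, 1, 2, 3, 6, 4, 5]


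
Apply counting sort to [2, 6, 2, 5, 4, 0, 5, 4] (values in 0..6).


Count array: [1, 0, 2, 0, 2, 2, 1]
Reconstruct: [0, 2, 2, 4, 4, 5, 5, 6]


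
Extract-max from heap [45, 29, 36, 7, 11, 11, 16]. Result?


Max = 45
Replace root with last, heapify down
Resulting heap: [36, 29, 16, 7, 11, 11]


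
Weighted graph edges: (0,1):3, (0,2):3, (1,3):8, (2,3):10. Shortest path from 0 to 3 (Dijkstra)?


Dijkstra from 0:
Distances: {0: 0, 1: 3, 2: 3, 3: 11}
Shortest distance to 3 = 11, path = [0, 1, 3]


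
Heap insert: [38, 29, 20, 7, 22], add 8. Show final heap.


Append 8: [38, 29, 20, 7, 22, 8]
Bubble up: no swaps needed
Result: [38, 29, 20, 7, 22, 8]


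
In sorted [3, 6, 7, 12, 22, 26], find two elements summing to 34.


Two pointers: lo=0, hi=5
Found pair: (12, 22) summing to 34


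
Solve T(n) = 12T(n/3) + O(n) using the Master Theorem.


a=12, b=3, c=1. log_3(12)=2.262 > c=1. Case 1: O(n^log_b(a)) = O(n^2.262)
Complexity: O(n^2.262)


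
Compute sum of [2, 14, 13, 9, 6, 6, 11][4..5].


Prefix sums: [0, 2, 16, 29, 38, 44, 50, 61]
Sum[4..5] = prefix[6] - prefix[4] = 50 - 38 = 12


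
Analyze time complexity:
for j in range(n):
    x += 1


Per nesting level: O(n) = O(n)
Complexity: O(n)


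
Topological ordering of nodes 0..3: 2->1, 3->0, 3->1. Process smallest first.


Kahn's algorithm, process smallest node first
Order: [2, 3, 0, 1]


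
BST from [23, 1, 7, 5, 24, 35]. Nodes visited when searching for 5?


BST root = 23
Search for 5: compare at each node
Path: [23, 1, 7, 5]


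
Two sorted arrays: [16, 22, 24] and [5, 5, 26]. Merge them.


Compare heads, take smaller each step.
Merged: [5, 5, 16, 22, 24, 26]


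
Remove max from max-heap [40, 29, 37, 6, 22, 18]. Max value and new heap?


Max = 40
Replace root with last, heapify down
Resulting heap: [37, 29, 18, 6, 22]


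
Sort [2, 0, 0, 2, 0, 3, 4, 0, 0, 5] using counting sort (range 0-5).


Count array: [5, 0, 2, 1, 1, 1]
Reconstruct: [0, 0, 0, 0, 0, 2, 2, 3, 4, 5]


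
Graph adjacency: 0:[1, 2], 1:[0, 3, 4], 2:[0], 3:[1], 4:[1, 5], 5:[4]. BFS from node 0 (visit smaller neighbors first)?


BFS queue: start with [0]
Visit order: [0, 1, 2, 3, 4, 5]


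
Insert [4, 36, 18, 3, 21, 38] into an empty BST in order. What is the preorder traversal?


Root = 4; build tree by BST insertion.
Preorder traversal: [4, 3, 36, 18, 21, 38]


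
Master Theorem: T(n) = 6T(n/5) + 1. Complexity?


a=6, b=5, c=0. log_5(6)=1.113 > c=0. Case 1: O(n^log_b(a)) = O(n^1.113)
Complexity: O(n^1.113)


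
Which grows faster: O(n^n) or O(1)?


constant grows slower than n^n
O(1) is asymptotically smaller; O(n^n) grows faster


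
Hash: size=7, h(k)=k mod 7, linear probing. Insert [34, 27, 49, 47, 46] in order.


Insertions: 34->slot 6; 27->slot 0; 49->slot 1; 47->slot 5; 46->slot 4
Table: [27, 49, None, None, 46, 47, 34]


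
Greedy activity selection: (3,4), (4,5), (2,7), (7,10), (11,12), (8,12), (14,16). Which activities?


Greedy: pick earliest-ending, then skip overlaps.
Selected (5 activities): [(3, 4), (4, 5), (7, 10), (11, 12), (14, 16)]


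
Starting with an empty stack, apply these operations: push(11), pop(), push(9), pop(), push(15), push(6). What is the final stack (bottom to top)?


push(11) -> [11]
pop() returns 11 -> []
push(9) -> [9]
pop() returns 9 -> []
push(15) -> [15]
push(6) -> [15, 6]
Final stack (bottom to top): [15, 6]


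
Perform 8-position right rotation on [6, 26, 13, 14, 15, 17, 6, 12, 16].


Right rotate by 8: [26, 13, 14, 15, 17, 6, 12, 16, 6]


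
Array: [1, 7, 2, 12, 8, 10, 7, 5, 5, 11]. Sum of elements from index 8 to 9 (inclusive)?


Prefix sums: [0, 1, 8, 10, 22, 30, 40, 47, 52, 57, 68]
Sum[8..9] = prefix[10] - prefix[8] = 68 - 52 = 16


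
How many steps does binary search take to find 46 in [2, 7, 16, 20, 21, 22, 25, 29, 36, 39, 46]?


Search for 46:
[0,10] mid=5 arr[5]=22
[6,10] mid=8 arr[8]=36
[9,10] mid=9 arr[9]=39
[10,10] mid=10 arr[10]=46
Total: 4 comparisons


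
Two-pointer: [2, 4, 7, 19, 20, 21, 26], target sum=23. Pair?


Two pointers: lo=0, hi=6
Found pair: (2, 21) summing to 23


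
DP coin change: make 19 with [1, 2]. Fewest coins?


dp[0]=0; dp[i]=1+min(dp[i-c] for c in coins)
...dp[14]=7, dp[15]=8, dp[16]=8, dp[17]=9, dp[18]=9, dp[19]=10
Minimum coins for 19 = 10


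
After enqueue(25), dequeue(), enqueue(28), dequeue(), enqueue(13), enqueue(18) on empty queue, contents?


enqueue(25) -> [25]
dequeue() returns 25 -> []
enqueue(28) -> [28]
dequeue() returns 28 -> []
enqueue(13) -> [13]
enqueue(18) -> [13, 18]
Final queue (front to back): [13, 18]


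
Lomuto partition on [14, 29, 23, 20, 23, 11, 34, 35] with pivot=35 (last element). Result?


Elements <= 35 go left of pivot.
Result: [14, 29, 23, 20, 23, 11, 34, 35], pivot at index 7


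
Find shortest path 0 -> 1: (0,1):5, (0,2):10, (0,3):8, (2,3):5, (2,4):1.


Dijkstra from 0:
Distances: {0: 0, 1: 5, 2: 10, 3: 8, 4: 11}
Shortest distance to 1 = 5, path = [0, 1]


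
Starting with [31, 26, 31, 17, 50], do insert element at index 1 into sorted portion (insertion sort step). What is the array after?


After one pass: [26, 31, 31, 17, 50]


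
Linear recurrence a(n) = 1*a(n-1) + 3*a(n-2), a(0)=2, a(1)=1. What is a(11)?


Build bottom-up:
...a(9)=1810, a(10)=4207, a(11)=1*4207+3*1810=9637


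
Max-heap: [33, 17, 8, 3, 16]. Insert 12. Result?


Append 12: [33, 17, 8, 3, 16, 12]
Bubble up: swap idx 5(12) with idx 2(8)
Result: [33, 17, 12, 3, 16, 8]


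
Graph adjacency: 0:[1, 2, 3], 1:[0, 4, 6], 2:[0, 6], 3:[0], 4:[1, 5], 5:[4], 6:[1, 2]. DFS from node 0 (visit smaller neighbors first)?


DFS stack-based: start with [0]
Visit order: [0, 1, 4, 5, 6, 2, 3]


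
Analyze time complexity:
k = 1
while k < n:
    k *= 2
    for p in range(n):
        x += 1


Per nesting level: O(log n) * O(n) = O(n log n)
Complexity: O(n log n)


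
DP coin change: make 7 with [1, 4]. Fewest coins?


dp[0]=0; dp[i]=1+min(dp[i-c] for c in coins)
...dp[2]=2, dp[3]=3, dp[4]=1, dp[5]=2, dp[6]=3, dp[7]=4
Minimum coins for 7 = 4


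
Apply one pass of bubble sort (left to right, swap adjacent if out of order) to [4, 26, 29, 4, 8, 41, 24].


After one pass: [4, 26, 4, 8, 29, 24, 41]


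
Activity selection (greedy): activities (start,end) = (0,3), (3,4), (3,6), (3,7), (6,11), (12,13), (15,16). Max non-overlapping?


Greedy: pick earliest-ending, then skip overlaps.
Selected (5 activities): [(0, 3), (3, 4), (6, 11), (12, 13), (15, 16)]


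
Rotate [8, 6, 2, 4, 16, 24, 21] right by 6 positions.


Right rotate by 6: [6, 2, 4, 16, 24, 21, 8]


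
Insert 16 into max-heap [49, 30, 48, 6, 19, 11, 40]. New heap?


Append 16: [49, 30, 48, 6, 19, 11, 40, 16]
Bubble up: swap idx 7(16) with idx 3(6)
Result: [49, 30, 48, 16, 19, 11, 40, 6]


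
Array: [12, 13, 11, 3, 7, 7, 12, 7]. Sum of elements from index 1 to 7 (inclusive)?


Prefix sums: [0, 12, 25, 36, 39, 46, 53, 65, 72]
Sum[1..7] = prefix[8] - prefix[1] = 72 - 12 = 60


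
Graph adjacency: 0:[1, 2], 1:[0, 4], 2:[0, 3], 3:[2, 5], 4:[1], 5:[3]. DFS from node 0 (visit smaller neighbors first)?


DFS stack-based: start with [0]
Visit order: [0, 1, 4, 2, 3, 5]


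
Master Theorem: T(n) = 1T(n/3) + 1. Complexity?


a=1, b=3, c=0. log_3(1)=0 = c=0. Case 2: O(n^c log n) = O(log n)
Complexity: O(log n)


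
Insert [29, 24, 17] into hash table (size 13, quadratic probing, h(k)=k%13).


Insertions: 29->slot 3; 24->slot 11; 17->slot 4
Table: [None, None, None, 29, 17, None, None, None, None, None, None, 24, None]


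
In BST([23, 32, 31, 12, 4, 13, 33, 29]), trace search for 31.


BST root = 23
Search for 31: compare at each node
Path: [23, 32, 31]


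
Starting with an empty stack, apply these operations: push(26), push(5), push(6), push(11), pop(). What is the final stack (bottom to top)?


push(26) -> [26]
push(5) -> [26, 5]
push(6) -> [26, 5, 6]
push(11) -> [26, 5, 6, 11]
pop() returns 11 -> [26, 5, 6]
Final stack (bottom to top): [26, 5, 6]


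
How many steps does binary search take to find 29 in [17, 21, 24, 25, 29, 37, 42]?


Search for 29:
[0,6] mid=3 arr[3]=25
[4,6] mid=5 arr[5]=37
[4,4] mid=4 arr[4]=29
Total: 3 comparisons


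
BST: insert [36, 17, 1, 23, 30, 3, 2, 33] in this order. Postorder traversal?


Root = 36; build tree by BST insertion.
Postorder traversal: [2, 3, 1, 33, 30, 23, 17, 36]


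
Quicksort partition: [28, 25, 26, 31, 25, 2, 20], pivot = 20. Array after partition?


Elements <= 20 go left of pivot.
Result: [2, 20, 26, 31, 25, 28, 25], pivot at index 1


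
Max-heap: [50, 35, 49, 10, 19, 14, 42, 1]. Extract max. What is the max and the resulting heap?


Max = 50
Replace root with last, heapify down
Resulting heap: [49, 35, 42, 10, 19, 14, 1]


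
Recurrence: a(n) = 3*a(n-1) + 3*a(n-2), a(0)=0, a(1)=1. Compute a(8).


Build bottom-up:
...a(6)=648, a(7)=2457, a(8)=3*2457+3*648=9315


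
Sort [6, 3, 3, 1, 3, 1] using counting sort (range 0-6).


Count array: [0, 2, 0, 3, 0, 0, 1]
Reconstruct: [1, 1, 3, 3, 3, 6]


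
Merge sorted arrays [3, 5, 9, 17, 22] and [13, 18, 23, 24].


Compare heads, take smaller each step.
Merged: [3, 5, 9, 13, 17, 18, 22, 23, 24]


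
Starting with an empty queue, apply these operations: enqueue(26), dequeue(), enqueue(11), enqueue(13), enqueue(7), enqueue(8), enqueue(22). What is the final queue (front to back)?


enqueue(26) -> [26]
dequeue() returns 26 -> []
enqueue(11) -> [11]
enqueue(13) -> [11, 13]
enqueue(7) -> [11, 13, 7]
enqueue(8) -> [11, 13, 7, 8]
enqueue(22) -> [11, 13, 7, 8, 22]
Final queue (front to back): [11, 13, 7, 8, 22]


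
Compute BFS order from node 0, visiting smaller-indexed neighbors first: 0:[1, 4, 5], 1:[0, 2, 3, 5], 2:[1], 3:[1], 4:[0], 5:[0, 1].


BFS queue: start with [0]
Visit order: [0, 1, 4, 5, 2, 3]


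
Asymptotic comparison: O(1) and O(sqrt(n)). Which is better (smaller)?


constant grows slower than sublinear
O(1) is asymptotically smaller; O(sqrt(n)) grows faster


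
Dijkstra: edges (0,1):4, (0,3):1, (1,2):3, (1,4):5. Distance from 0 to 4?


Dijkstra from 0:
Distances: {0: 0, 1: 4, 2: 7, 3: 1, 4: 9}
Shortest distance to 4 = 9, path = [0, 1, 4]


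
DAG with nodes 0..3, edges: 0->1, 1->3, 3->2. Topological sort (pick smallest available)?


Kahn's algorithm, process smallest node first
Order: [0, 1, 3, 2]


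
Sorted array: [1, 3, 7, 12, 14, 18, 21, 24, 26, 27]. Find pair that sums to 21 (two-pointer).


Two pointers: lo=0, hi=9
Found pair: (3, 18) summing to 21


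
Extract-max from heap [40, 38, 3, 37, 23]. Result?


Max = 40
Replace root with last, heapify down
Resulting heap: [38, 37, 3, 23]


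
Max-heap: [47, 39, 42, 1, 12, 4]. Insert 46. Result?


Append 46: [47, 39, 42, 1, 12, 4, 46]
Bubble up: swap idx 6(46) with idx 2(42)
Result: [47, 39, 46, 1, 12, 4, 42]


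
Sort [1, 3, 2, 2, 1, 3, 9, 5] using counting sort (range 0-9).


Count array: [0, 2, 2, 2, 0, 1, 0, 0, 0, 1]
Reconstruct: [1, 1, 2, 2, 3, 3, 5, 9]


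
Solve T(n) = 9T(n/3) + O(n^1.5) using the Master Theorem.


a=9, b=3, c=1.5. log_3(9)=2 > c=1.5. Case 1: O(n^log_b(a)) = O(n^2)
Complexity: O(n^2)


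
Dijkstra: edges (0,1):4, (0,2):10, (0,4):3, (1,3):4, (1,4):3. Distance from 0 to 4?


Dijkstra from 0:
Distances: {0: 0, 1: 4, 2: 10, 3: 8, 4: 3}
Shortest distance to 4 = 3, path = [0, 4]


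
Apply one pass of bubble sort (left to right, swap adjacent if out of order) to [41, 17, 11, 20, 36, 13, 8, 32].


After one pass: [17, 11, 20, 36, 13, 8, 32, 41]


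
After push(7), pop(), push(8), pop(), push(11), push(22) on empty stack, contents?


push(7) -> [7]
pop() returns 7 -> []
push(8) -> [8]
pop() returns 8 -> []
push(11) -> [11]
push(22) -> [11, 22]
Final stack (bottom to top): [11, 22]


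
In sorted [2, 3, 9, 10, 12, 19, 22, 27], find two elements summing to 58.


Two pointers: lo=0, hi=7
No pair sums to 58


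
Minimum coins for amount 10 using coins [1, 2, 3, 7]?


dp[0]=0; dp[i]=1+min(dp[i-c] for c in coins)
...dp[5]=2, dp[6]=2, dp[7]=1, dp[8]=2, dp[9]=2, dp[10]=2
Minimum coins for 10 = 2


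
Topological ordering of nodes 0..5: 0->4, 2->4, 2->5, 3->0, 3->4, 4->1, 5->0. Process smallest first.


Kahn's algorithm, process smallest node first
Order: [2, 3, 5, 0, 4, 1]


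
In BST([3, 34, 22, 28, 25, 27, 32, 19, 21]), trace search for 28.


BST root = 3
Search for 28: compare at each node
Path: [3, 34, 22, 28]


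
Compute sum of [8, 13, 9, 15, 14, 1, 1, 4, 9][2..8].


Prefix sums: [0, 8, 21, 30, 45, 59, 60, 61, 65, 74]
Sum[2..8] = prefix[9] - prefix[2] = 74 - 21 = 53


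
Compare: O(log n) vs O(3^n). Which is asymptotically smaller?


logarithmic grows slower than exponential (base 3)
O(log n) is asymptotically smaller; O(3^n) grows faster


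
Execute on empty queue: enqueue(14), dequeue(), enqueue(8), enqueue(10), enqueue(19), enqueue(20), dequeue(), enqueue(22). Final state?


enqueue(14) -> [14]
dequeue() returns 14 -> []
enqueue(8) -> [8]
enqueue(10) -> [8, 10]
enqueue(19) -> [8, 10, 19]
enqueue(20) -> [8, 10, 19, 20]
dequeue() returns 8 -> [10, 19, 20]
enqueue(22) -> [10, 19, 20, 22]
Final queue (front to back): [10, 19, 20, 22]


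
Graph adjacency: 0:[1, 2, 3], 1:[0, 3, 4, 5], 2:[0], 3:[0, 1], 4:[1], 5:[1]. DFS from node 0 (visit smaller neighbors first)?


DFS stack-based: start with [0]
Visit order: [0, 1, 3, 4, 5, 2]


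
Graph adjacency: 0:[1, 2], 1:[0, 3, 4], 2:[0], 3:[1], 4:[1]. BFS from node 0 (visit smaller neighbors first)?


BFS queue: start with [0]
Visit order: [0, 1, 2, 3, 4]


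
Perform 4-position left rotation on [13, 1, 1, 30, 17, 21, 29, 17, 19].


Left rotate by 4: [17, 21, 29, 17, 19, 13, 1, 1, 30]


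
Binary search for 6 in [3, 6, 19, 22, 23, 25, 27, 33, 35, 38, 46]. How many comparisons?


Search for 6:
[0,10] mid=5 arr[5]=25
[0,4] mid=2 arr[2]=19
[0,1] mid=0 arr[0]=3
[1,1] mid=1 arr[1]=6
Total: 4 comparisons


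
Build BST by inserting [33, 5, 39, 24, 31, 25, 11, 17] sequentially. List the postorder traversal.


Root = 33; build tree by BST insertion.
Postorder traversal: [17, 11, 25, 31, 24, 5, 39, 33]


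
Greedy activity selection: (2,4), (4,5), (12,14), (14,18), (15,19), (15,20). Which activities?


Greedy: pick earliest-ending, then skip overlaps.
Selected (4 activities): [(2, 4), (4, 5), (12, 14), (14, 18)]


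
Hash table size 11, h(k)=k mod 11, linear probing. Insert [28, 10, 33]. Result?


Insertions: 28->slot 6; 10->slot 10; 33->slot 0
Table: [33, None, None, None, None, None, 28, None, None, None, 10]


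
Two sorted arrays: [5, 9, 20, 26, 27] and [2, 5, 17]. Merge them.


Compare heads, take smaller each step.
Merged: [2, 5, 5, 9, 17, 20, 26, 27]


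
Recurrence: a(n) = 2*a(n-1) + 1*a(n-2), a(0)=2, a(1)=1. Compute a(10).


Build bottom-up:
...a(8)=746, a(9)=1801, a(10)=2*1801+1*746=4348


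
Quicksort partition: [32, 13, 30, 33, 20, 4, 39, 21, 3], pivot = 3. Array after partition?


Elements <= 3 go left of pivot.
Result: [3, 13, 30, 33, 20, 4, 39, 21, 32], pivot at index 0


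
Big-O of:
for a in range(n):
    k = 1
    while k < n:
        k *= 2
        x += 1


Per nesting level: O(n) * O(log n) = O(n log n)
Complexity: O(n log n)


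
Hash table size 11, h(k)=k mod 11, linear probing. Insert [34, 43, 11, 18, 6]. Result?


Insertions: 34->slot 1; 43->slot 10; 11->slot 0; 18->slot 7; 6->slot 6
Table: [11, 34, None, None, None, None, 6, 18, None, None, 43]


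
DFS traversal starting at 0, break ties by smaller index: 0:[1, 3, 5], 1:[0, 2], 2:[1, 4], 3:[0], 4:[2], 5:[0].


DFS stack-based: start with [0]
Visit order: [0, 1, 2, 4, 3, 5]


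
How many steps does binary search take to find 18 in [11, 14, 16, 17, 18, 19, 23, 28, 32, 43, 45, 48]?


Search for 18:
[0,11] mid=5 arr[5]=19
[0,4] mid=2 arr[2]=16
[3,4] mid=3 arr[3]=17
[4,4] mid=4 arr[4]=18
Total: 4 comparisons


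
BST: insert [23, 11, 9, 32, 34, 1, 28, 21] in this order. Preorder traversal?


Root = 23; build tree by BST insertion.
Preorder traversal: [23, 11, 9, 1, 21, 32, 28, 34]


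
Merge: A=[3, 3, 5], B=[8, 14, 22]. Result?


Compare heads, take smaller each step.
Merged: [3, 3, 5, 8, 14, 22]


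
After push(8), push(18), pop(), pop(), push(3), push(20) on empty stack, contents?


push(8) -> [8]
push(18) -> [8, 18]
pop() returns 18 -> [8]
pop() returns 8 -> []
push(3) -> [3]
push(20) -> [3, 20]
Final stack (bottom to top): [3, 20]


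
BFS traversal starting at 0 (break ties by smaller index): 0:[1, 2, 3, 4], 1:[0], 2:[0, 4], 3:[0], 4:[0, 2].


BFS queue: start with [0]
Visit order: [0, 1, 2, 3, 4]


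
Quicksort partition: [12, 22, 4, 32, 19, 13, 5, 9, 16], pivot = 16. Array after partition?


Elements <= 16 go left of pivot.
Result: [12, 4, 13, 5, 9, 16, 32, 19, 22], pivot at index 5


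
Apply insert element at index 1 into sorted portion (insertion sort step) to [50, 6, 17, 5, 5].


After one pass: [6, 50, 17, 5, 5]


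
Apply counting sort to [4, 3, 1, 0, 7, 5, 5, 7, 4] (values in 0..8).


Count array: [1, 1, 0, 1, 2, 2, 0, 2, 0]
Reconstruct: [0, 1, 3, 4, 4, 5, 5, 7, 7]


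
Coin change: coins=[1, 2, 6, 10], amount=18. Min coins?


dp[0]=0; dp[i]=1+min(dp[i-c] for c in coins)
...dp[13]=3, dp[14]=3, dp[15]=4, dp[16]=2, dp[17]=3, dp[18]=3
Minimum coins for 18 = 3


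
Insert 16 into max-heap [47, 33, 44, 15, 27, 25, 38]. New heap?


Append 16: [47, 33, 44, 15, 27, 25, 38, 16]
Bubble up: swap idx 7(16) with idx 3(15)
Result: [47, 33, 44, 16, 27, 25, 38, 15]


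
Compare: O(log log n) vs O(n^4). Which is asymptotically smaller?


double-logarithmic grows slower than quartic
O(log log n) is asymptotically smaller; O(n^4) grows faster


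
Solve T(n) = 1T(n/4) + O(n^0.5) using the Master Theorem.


a=1, b=4, c=0.5. log_4(1)=0 < c=0.5. Case 3: O(n^c) = O(sqrt(n))
Complexity: O(sqrt(n))


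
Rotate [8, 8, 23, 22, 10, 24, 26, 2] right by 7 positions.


Right rotate by 7: [8, 23, 22, 10, 24, 26, 2, 8]


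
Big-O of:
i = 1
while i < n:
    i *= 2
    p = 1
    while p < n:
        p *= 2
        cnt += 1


Per nesting level: O(log n) * O(log n) = O((log n)^2)
Complexity: O((log n)^2)


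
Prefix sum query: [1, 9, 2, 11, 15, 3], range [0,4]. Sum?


Prefix sums: [0, 1, 10, 12, 23, 38, 41]
Sum[0..4] = prefix[5] - prefix[0] = 38 - 0 = 38


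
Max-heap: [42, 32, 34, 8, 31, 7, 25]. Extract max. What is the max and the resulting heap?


Max = 42
Replace root with last, heapify down
Resulting heap: [34, 32, 25, 8, 31, 7]


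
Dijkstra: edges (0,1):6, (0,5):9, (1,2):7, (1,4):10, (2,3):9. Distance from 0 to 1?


Dijkstra from 0:
Distances: {0: 0, 1: 6, 2: 13, 3: 22, 4: 16, 5: 9}
Shortest distance to 1 = 6, path = [0, 1]


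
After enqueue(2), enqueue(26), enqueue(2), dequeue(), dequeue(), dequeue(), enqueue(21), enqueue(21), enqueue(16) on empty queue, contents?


enqueue(2) -> [2]
enqueue(26) -> [2, 26]
enqueue(2) -> [2, 26, 2]
dequeue() returns 2 -> [26, 2]
dequeue() returns 26 -> [2]
dequeue() returns 2 -> []
enqueue(21) -> [21]
enqueue(21) -> [21, 21]
enqueue(16) -> [21, 21, 16]
Final queue (front to back): [21, 21, 16]


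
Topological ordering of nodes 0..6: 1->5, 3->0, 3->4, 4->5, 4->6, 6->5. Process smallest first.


Kahn's algorithm, process smallest node first
Order: [1, 2, 3, 0, 4, 6, 5]


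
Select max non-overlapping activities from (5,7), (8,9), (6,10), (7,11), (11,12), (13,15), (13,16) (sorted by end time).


Greedy: pick earliest-ending, then skip overlaps.
Selected (4 activities): [(5, 7), (8, 9), (11, 12), (13, 15)]


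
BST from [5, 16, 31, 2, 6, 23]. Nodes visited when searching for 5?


BST root = 5
Search for 5: compare at each node
Path: [5]


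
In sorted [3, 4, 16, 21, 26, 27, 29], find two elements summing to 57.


Two pointers: lo=0, hi=6
No pair sums to 57


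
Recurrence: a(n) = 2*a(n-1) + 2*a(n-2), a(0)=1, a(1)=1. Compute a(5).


Build bottom-up:
...a(3)=10, a(4)=28, a(5)=2*28+2*10=76


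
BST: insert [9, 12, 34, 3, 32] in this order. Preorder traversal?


Root = 9; build tree by BST insertion.
Preorder traversal: [9, 3, 12, 34, 32]


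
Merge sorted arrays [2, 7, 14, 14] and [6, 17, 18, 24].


Compare heads, take smaller each step.
Merged: [2, 6, 7, 14, 14, 17, 18, 24]


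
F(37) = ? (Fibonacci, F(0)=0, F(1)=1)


F(n)=F(n-1)+F(n-2)
...F(35)=9227465, F(36)=14930352, F(37)=24157817


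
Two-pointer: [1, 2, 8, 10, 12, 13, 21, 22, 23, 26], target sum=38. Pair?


Two pointers: lo=0, hi=9
Found pair: (12, 26) summing to 38


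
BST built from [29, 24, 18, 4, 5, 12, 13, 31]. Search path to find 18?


BST root = 29
Search for 18: compare at each node
Path: [29, 24, 18]


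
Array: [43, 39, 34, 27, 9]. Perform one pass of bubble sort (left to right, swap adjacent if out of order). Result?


After one pass: [39, 34, 27, 9, 43]


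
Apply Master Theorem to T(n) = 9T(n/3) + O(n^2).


a=9, b=3, c=2. log_3(9)=2 = c=2. Case 2: O(n^c log n) = O(n^2 log n)
Complexity: O(n^2 log n)


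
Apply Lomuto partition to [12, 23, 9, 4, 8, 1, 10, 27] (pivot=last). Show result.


Elements <= 27 go left of pivot.
Result: [12, 23, 9, 4, 8, 1, 10, 27], pivot at index 7


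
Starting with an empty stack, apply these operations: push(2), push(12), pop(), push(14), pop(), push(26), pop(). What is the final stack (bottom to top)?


push(2) -> [2]
push(12) -> [2, 12]
pop() returns 12 -> [2]
push(14) -> [2, 14]
pop() returns 14 -> [2]
push(26) -> [2, 26]
pop() returns 26 -> [2]
Final stack (bottom to top): [2]


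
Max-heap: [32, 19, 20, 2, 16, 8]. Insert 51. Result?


Append 51: [32, 19, 20, 2, 16, 8, 51]
Bubble up: swap idx 6(51) with idx 2(20); swap idx 2(51) with idx 0(32)
Result: [51, 19, 32, 2, 16, 8, 20]


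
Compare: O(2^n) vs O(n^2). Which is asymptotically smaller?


quadratic grows slower than exponential
O(n^2) is asymptotically smaller; O(2^n) grows faster


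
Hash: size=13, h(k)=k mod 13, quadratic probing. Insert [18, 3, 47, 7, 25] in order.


Insertions: 18->slot 5; 3->slot 3; 47->slot 8; 7->slot 7; 25->slot 12
Table: [None, None, None, 3, None, 18, None, 7, 47, None, None, None, 25]


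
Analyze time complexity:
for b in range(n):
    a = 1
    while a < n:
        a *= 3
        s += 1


Per nesting level: O(n) * O(log n) = O(n log n)
Complexity: O(n log n)


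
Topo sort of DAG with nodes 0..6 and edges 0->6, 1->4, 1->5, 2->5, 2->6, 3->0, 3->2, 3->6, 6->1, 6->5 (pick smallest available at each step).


Kahn's algorithm, process smallest node first
Order: [3, 0, 2, 6, 1, 4, 5]


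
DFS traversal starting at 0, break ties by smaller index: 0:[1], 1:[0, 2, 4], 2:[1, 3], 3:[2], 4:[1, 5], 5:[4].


DFS stack-based: start with [0]
Visit order: [0, 1, 2, 3, 4, 5]


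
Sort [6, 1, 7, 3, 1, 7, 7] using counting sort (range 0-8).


Count array: [0, 2, 0, 1, 0, 0, 1, 3, 0]
Reconstruct: [1, 1, 3, 6, 7, 7, 7]


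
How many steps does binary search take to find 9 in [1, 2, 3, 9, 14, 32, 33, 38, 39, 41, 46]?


Search for 9:
[0,10] mid=5 arr[5]=32
[0,4] mid=2 arr[2]=3
[3,4] mid=3 arr[3]=9
Total: 3 comparisons


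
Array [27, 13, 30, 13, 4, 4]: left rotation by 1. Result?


Left rotate by 1: [13, 30, 13, 4, 4, 27]


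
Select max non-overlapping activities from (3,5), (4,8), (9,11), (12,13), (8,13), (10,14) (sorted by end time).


Greedy: pick earliest-ending, then skip overlaps.
Selected (3 activities): [(3, 5), (9, 11), (12, 13)]


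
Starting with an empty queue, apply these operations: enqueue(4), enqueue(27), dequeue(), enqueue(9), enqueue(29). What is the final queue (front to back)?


enqueue(4) -> [4]
enqueue(27) -> [4, 27]
dequeue() returns 4 -> [27]
enqueue(9) -> [27, 9]
enqueue(29) -> [27, 9, 29]
Final queue (front to back): [27, 9, 29]


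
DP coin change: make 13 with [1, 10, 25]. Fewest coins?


dp[0]=0; dp[i]=1+min(dp[i-c] for c in coins)
...dp[8]=8, dp[9]=9, dp[10]=1, dp[11]=2, dp[12]=3, dp[13]=4
Minimum coins for 13 = 4


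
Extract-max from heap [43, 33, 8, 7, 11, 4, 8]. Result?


Max = 43
Replace root with last, heapify down
Resulting heap: [33, 11, 8, 7, 8, 4]


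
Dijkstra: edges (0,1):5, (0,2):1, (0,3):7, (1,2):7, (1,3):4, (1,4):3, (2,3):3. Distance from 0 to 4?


Dijkstra from 0:
Distances: {0: 0, 1: 5, 2: 1, 3: 4, 4: 8}
Shortest distance to 4 = 8, path = [0, 1, 4]


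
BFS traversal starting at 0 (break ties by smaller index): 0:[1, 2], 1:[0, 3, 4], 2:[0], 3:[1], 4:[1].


BFS queue: start with [0]
Visit order: [0, 1, 2, 3, 4]


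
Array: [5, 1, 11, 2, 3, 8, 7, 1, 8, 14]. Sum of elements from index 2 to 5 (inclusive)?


Prefix sums: [0, 5, 6, 17, 19, 22, 30, 37, 38, 46, 60]
Sum[2..5] = prefix[6] - prefix[2] = 30 - 6 = 24


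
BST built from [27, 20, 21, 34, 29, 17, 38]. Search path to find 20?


BST root = 27
Search for 20: compare at each node
Path: [27, 20]


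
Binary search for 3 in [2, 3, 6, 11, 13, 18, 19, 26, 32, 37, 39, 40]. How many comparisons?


Search for 3:
[0,11] mid=5 arr[5]=18
[0,4] mid=2 arr[2]=6
[0,1] mid=0 arr[0]=2
[1,1] mid=1 arr[1]=3
Total: 4 comparisons


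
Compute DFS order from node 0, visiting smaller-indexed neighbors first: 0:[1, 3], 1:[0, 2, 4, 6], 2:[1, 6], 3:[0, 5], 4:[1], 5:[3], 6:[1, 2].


DFS stack-based: start with [0]
Visit order: [0, 1, 2, 6, 4, 3, 5]


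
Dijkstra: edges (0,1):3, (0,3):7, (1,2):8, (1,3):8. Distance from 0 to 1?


Dijkstra from 0:
Distances: {0: 0, 1: 3, 2: 11, 3: 7}
Shortest distance to 1 = 3, path = [0, 1]


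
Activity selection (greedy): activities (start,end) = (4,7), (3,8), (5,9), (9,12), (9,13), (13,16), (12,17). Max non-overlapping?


Greedy: pick earliest-ending, then skip overlaps.
Selected (3 activities): [(4, 7), (9, 12), (13, 16)]


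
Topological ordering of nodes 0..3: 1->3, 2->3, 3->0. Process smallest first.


Kahn's algorithm, process smallest node first
Order: [1, 2, 3, 0]


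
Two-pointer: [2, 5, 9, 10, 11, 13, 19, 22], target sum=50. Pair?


Two pointers: lo=0, hi=7
No pair sums to 50


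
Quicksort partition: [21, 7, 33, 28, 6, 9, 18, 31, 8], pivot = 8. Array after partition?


Elements <= 8 go left of pivot.
Result: [7, 6, 8, 28, 21, 9, 18, 31, 33], pivot at index 2


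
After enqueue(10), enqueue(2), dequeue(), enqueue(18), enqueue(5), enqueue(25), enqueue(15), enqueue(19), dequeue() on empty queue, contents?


enqueue(10) -> [10]
enqueue(2) -> [10, 2]
dequeue() returns 10 -> [2]
enqueue(18) -> [2, 18]
enqueue(5) -> [2, 18, 5]
enqueue(25) -> [2, 18, 5, 25]
enqueue(15) -> [2, 18, 5, 25, 15]
enqueue(19) -> [2, 18, 5, 25, 15, 19]
dequeue() returns 2 -> [18, 5, 25, 15, 19]
Final queue (front to back): [18, 5, 25, 15, 19]


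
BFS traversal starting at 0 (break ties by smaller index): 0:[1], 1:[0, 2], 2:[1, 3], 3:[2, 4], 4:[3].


BFS queue: start with [0]
Visit order: [0, 1, 2, 3, 4]


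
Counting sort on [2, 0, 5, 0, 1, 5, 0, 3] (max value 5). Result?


Count array: [3, 1, 1, 1, 0, 2]
Reconstruct: [0, 0, 0, 1, 2, 3, 5, 5]


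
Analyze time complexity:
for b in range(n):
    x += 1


Per nesting level: O(n) = O(n)
Complexity: O(n)


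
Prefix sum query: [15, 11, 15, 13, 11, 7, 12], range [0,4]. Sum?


Prefix sums: [0, 15, 26, 41, 54, 65, 72, 84]
Sum[0..4] = prefix[5] - prefix[0] = 65 - 0 = 65


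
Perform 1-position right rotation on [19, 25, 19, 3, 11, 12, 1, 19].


Right rotate by 1: [19, 19, 25, 19, 3, 11, 12, 1]


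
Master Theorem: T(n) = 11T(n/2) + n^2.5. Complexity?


a=11, b=2, c=2.5. log_2(11)=3.459 > c=2.5. Case 1: O(n^log_b(a)) = O(n^3.459)
Complexity: O(n^3.459)


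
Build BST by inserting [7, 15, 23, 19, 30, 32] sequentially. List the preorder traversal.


Root = 7; build tree by BST insertion.
Preorder traversal: [7, 15, 23, 19, 30, 32]


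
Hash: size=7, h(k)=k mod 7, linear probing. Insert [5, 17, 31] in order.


Insertions: 5->slot 5; 17->slot 3; 31->slot 4
Table: [None, None, None, 17, 31, 5, None]


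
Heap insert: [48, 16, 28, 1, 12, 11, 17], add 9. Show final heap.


Append 9: [48, 16, 28, 1, 12, 11, 17, 9]
Bubble up: swap idx 7(9) with idx 3(1)
Result: [48, 16, 28, 9, 12, 11, 17, 1]


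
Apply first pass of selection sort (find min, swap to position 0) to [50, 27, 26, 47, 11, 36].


After one pass: [11, 27, 26, 47, 50, 36]


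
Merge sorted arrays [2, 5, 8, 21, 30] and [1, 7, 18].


Compare heads, take smaller each step.
Merged: [1, 2, 5, 7, 8, 18, 21, 30]


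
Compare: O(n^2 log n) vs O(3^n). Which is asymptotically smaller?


n^2 log n grows slower than exponential (base 3)
O(n^2 log n) is asymptotically smaller; O(3^n) grows faster


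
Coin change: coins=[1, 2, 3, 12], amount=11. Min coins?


dp[0]=0; dp[i]=1+min(dp[i-c] for c in coins)
...dp[6]=2, dp[7]=3, dp[8]=3, dp[9]=3, dp[10]=4, dp[11]=4
Minimum coins for 11 = 4


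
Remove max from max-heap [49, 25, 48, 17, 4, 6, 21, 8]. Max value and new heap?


Max = 49
Replace root with last, heapify down
Resulting heap: [48, 25, 21, 17, 4, 6, 8]


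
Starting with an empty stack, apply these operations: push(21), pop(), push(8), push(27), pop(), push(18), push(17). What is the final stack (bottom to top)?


push(21) -> [21]
pop() returns 21 -> []
push(8) -> [8]
push(27) -> [8, 27]
pop() returns 27 -> [8]
push(18) -> [8, 18]
push(17) -> [8, 18, 17]
Final stack (bottom to top): [8, 18, 17]


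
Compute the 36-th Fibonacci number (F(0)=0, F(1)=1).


F(n)=F(n-1)+F(n-2)
...F(34)=5702887, F(35)=9227465, F(36)=14930352


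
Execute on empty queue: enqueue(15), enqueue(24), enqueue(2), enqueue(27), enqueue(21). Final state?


enqueue(15) -> [15]
enqueue(24) -> [15, 24]
enqueue(2) -> [15, 24, 2]
enqueue(27) -> [15, 24, 2, 27]
enqueue(21) -> [15, 24, 2, 27, 21]
Final queue (front to back): [15, 24, 2, 27, 21]


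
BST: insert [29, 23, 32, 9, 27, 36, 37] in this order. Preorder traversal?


Root = 29; build tree by BST insertion.
Preorder traversal: [29, 23, 9, 27, 32, 36, 37]


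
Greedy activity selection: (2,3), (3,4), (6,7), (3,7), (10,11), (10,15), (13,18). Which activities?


Greedy: pick earliest-ending, then skip overlaps.
Selected (5 activities): [(2, 3), (3, 4), (6, 7), (10, 11), (13, 18)]


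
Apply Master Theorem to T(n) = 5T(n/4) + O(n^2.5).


a=5, b=4, c=2.5. log_4(5)=1.161 < c=2.5. Case 3: O(n^c) = O(n^2.500)
Complexity: O(n^2.500)


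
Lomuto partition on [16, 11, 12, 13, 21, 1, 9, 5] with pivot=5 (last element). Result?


Elements <= 5 go left of pivot.
Result: [1, 5, 12, 13, 21, 16, 9, 11], pivot at index 1


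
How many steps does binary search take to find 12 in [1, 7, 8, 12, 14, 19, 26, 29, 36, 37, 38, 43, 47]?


Search for 12:
[0,12] mid=6 arr[6]=26
[0,5] mid=2 arr[2]=8
[3,5] mid=4 arr[4]=14
[3,3] mid=3 arr[3]=12
Total: 4 comparisons


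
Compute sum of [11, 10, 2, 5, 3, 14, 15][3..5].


Prefix sums: [0, 11, 21, 23, 28, 31, 45, 60]
Sum[3..5] = prefix[6] - prefix[3] = 45 - 23 = 22


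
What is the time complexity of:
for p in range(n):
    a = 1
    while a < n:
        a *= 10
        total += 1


Per nesting level: O(n) * O(log n) = O(n log n)
Complexity: O(n log n)


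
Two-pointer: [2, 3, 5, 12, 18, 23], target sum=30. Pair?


Two pointers: lo=0, hi=5
Found pair: (12, 18) summing to 30


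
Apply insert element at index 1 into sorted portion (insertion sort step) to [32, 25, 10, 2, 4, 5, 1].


After one pass: [25, 32, 10, 2, 4, 5, 1]


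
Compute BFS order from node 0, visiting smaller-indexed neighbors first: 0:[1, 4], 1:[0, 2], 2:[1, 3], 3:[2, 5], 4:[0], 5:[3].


BFS queue: start with [0]
Visit order: [0, 1, 4, 2, 3, 5]


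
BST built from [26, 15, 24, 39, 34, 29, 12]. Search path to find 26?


BST root = 26
Search for 26: compare at each node
Path: [26]


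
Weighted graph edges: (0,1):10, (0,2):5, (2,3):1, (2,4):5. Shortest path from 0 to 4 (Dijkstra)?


Dijkstra from 0:
Distances: {0: 0, 1: 10, 2: 5, 3: 6, 4: 10}
Shortest distance to 4 = 10, path = [0, 2, 4]


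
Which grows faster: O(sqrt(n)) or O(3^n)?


sublinear grows slower than exponential (base 3)
O(sqrt(n)) is asymptotically smaller; O(3^n) grows faster


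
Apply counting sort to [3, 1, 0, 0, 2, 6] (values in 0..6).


Count array: [2, 1, 1, 1, 0, 0, 1]
Reconstruct: [0, 0, 1, 2, 3, 6]


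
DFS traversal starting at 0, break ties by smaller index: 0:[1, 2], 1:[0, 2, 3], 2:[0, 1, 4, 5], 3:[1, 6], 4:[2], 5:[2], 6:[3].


DFS stack-based: start with [0]
Visit order: [0, 1, 2, 4, 5, 3, 6]


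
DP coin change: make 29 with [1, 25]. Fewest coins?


dp[0]=0; dp[i]=1+min(dp[i-c] for c in coins)
...dp[24]=24, dp[25]=1, dp[26]=2, dp[27]=3, dp[28]=4, dp[29]=5
Minimum coins for 29 = 5


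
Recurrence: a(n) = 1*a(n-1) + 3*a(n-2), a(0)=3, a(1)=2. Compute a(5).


Build bottom-up:
...a(3)=17, a(4)=50, a(5)=1*50+3*17=101


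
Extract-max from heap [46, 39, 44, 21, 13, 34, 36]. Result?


Max = 46
Replace root with last, heapify down
Resulting heap: [44, 39, 36, 21, 13, 34]


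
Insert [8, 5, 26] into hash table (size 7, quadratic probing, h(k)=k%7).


Insertions: 8->slot 1; 5->slot 5; 26->slot 6
Table: [None, 8, None, None, None, 5, 26]


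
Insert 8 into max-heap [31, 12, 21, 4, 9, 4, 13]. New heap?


Append 8: [31, 12, 21, 4, 9, 4, 13, 8]
Bubble up: swap idx 7(8) with idx 3(4)
Result: [31, 12, 21, 8, 9, 4, 13, 4]


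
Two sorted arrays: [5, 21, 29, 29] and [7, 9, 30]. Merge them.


Compare heads, take smaller each step.
Merged: [5, 7, 9, 21, 29, 29, 30]


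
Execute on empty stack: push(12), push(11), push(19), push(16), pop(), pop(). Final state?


push(12) -> [12]
push(11) -> [12, 11]
push(19) -> [12, 11, 19]
push(16) -> [12, 11, 19, 16]
pop() returns 16 -> [12, 11, 19]
pop() returns 19 -> [12, 11]
Final stack (bottom to top): [12, 11]


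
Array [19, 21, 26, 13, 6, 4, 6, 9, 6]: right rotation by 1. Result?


Right rotate by 1: [6, 19, 21, 26, 13, 6, 4, 6, 9]


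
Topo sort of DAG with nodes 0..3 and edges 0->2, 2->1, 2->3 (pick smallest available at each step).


Kahn's algorithm, process smallest node first
Order: [0, 2, 1, 3]


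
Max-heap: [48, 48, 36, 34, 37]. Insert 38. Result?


Append 38: [48, 48, 36, 34, 37, 38]
Bubble up: swap idx 5(38) with idx 2(36)
Result: [48, 48, 38, 34, 37, 36]


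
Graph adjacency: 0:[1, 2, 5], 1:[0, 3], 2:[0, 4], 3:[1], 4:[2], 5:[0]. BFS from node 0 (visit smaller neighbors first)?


BFS queue: start with [0]
Visit order: [0, 1, 2, 5, 3, 4]


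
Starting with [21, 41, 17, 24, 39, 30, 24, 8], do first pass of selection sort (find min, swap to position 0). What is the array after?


After one pass: [8, 41, 17, 24, 39, 30, 24, 21]


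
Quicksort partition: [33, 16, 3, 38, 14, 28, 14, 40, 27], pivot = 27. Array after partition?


Elements <= 27 go left of pivot.
Result: [16, 3, 14, 14, 27, 28, 38, 40, 33], pivot at index 4


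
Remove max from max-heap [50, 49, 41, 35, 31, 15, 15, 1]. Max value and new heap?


Max = 50
Replace root with last, heapify down
Resulting heap: [49, 35, 41, 1, 31, 15, 15]


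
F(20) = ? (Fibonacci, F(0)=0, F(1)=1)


F(n)=F(n-1)+F(n-2)
...F(18)=2584, F(19)=4181, F(20)=6765


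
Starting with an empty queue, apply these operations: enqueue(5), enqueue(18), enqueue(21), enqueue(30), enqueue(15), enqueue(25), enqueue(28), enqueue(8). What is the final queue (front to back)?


enqueue(5) -> [5]
enqueue(18) -> [5, 18]
enqueue(21) -> [5, 18, 21]
enqueue(30) -> [5, 18, 21, 30]
enqueue(15) -> [5, 18, 21, 30, 15]
enqueue(25) -> [5, 18, 21, 30, 15, 25]
enqueue(28) -> [5, 18, 21, 30, 15, 25, 28]
enqueue(8) -> [5, 18, 21, 30, 15, 25, 28, 8]
Final queue (front to back): [5, 18, 21, 30, 15, 25, 28, 8]


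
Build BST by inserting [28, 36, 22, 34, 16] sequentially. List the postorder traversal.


Root = 28; build tree by BST insertion.
Postorder traversal: [16, 22, 34, 36, 28]


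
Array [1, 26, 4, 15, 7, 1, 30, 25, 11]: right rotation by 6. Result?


Right rotate by 6: [15, 7, 1, 30, 25, 11, 1, 26, 4]


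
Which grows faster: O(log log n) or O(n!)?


double-logarithmic grows slower than factorial
O(log log n) is asymptotically smaller; O(n!) grows faster


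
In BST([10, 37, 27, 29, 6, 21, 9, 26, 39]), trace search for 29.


BST root = 10
Search for 29: compare at each node
Path: [10, 37, 27, 29]


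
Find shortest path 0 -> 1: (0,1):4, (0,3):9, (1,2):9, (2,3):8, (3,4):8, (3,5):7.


Dijkstra from 0:
Distances: {0: 0, 1: 4, 2: 13, 3: 9, 4: 17, 5: 16}
Shortest distance to 1 = 4, path = [0, 1]


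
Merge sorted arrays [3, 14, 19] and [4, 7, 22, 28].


Compare heads, take smaller each step.
Merged: [3, 4, 7, 14, 19, 22, 28]


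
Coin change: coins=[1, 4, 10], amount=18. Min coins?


dp[0]=0; dp[i]=1+min(dp[i-c] for c in coins)
...dp[13]=4, dp[14]=2, dp[15]=3, dp[16]=4, dp[17]=5, dp[18]=3
Minimum coins for 18 = 3


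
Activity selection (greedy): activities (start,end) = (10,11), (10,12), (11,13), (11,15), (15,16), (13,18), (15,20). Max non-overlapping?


Greedy: pick earliest-ending, then skip overlaps.
Selected (3 activities): [(10, 11), (11, 13), (15, 16)]


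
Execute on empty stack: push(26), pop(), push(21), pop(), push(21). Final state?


push(26) -> [26]
pop() returns 26 -> []
push(21) -> [21]
pop() returns 21 -> []
push(21) -> [21]
Final stack (bottom to top): [21]


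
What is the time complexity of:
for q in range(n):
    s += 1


Per nesting level: O(n) = O(n)
Complexity: O(n)


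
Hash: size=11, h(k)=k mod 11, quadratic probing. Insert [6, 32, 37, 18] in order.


Insertions: 6->slot 6; 32->slot 10; 37->slot 4; 18->slot 7
Table: [None, None, None, None, 37, None, 6, 18, None, None, 32]


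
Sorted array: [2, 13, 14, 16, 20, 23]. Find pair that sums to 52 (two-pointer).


Two pointers: lo=0, hi=5
No pair sums to 52


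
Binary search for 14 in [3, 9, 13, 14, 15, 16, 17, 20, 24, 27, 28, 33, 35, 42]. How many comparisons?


Search for 14:
[0,13] mid=6 arr[6]=17
[0,5] mid=2 arr[2]=13
[3,5] mid=4 arr[4]=15
[3,3] mid=3 arr[3]=14
Total: 4 comparisons


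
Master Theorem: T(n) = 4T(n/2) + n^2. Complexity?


a=4, b=2, c=2. log_2(4)=2 = c=2. Case 2: O(n^c log n) = O(n^2 log n)
Complexity: O(n^2 log n)
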